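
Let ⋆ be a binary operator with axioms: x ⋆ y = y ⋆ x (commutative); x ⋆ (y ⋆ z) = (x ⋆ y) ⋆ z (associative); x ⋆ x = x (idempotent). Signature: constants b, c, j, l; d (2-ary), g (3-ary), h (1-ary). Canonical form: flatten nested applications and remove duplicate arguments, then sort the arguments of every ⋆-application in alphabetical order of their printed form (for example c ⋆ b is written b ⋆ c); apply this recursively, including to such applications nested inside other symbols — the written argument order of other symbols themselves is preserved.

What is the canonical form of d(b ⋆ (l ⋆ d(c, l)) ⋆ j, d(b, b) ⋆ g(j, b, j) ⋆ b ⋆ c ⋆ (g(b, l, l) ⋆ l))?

Work inside:  d(b, b) ⋆ g(j, b, j) ⋆ b ⋆ c ⋆ (g(b, l, l) ⋆ l)
Flatten:  d(b, b) ⋆ g(j, b, j) ⋆ b ⋆ c ⋆ g(b, l, l) ⋆ l
Sort arguments:  b ⋆ c ⋆ d(b, b) ⋆ g(b, l, l) ⋆ g(j, b, j) ⋆ l
Rebuild:  d(b ⋆ d(c, l) ⋆ j ⋆ l, b ⋆ c ⋆ d(b, b) ⋆ g(b, l, l) ⋆ g(j, b, j) ⋆ l)

Answer: d(b ⋆ d(c, l) ⋆ j ⋆ l, b ⋆ c ⋆ d(b, b) ⋆ g(b, l, l) ⋆ g(j, b, j) ⋆ l)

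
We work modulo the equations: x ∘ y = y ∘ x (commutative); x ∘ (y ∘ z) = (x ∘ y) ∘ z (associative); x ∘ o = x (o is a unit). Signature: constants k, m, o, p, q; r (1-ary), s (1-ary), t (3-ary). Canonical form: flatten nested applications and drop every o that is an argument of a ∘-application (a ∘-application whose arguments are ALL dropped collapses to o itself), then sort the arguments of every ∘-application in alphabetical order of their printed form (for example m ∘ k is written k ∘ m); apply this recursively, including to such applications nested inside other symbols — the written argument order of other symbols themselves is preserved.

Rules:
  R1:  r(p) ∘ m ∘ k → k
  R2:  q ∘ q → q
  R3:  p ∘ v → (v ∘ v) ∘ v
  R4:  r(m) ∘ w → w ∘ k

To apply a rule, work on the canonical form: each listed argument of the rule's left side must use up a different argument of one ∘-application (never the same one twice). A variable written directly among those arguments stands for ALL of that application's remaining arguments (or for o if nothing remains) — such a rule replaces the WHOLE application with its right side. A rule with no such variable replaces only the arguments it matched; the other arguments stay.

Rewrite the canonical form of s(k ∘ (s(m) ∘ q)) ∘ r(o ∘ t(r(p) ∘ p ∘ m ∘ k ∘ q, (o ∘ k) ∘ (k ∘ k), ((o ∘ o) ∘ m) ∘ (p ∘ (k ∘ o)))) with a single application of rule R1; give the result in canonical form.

Answer: r(t(k ∘ p ∘ q, k ∘ k ∘ k, k ∘ m ∘ p)) ∘ s(k ∘ q ∘ s(m))

Derivation:
Canonical form:  r(t(k ∘ m ∘ p ∘ q ∘ r(p), k ∘ k ∘ k, k ∘ m ∘ p)) ∘ s(k ∘ q ∘ s(m))
R1 matches:  uses k, m, r(p)
Result:  r(t(k ∘ p ∘ q, k ∘ k ∘ k, k ∘ m ∘ p)) ∘ s(k ∘ q ∘ s(m))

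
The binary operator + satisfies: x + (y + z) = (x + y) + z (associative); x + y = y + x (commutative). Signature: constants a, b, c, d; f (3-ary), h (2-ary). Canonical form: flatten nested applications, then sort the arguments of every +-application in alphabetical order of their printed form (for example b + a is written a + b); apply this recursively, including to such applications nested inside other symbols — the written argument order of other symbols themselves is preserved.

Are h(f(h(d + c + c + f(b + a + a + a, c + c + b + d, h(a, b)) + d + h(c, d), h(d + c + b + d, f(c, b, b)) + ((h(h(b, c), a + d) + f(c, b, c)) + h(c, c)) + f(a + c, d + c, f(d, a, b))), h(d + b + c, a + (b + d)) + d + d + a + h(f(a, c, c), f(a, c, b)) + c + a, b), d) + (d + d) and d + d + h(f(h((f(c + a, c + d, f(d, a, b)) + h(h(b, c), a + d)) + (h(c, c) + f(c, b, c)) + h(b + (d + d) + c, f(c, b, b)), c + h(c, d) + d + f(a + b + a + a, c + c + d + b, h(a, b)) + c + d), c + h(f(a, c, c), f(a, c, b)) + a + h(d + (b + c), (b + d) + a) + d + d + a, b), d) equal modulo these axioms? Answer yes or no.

Answer: no — d + d + h(f(h(c + c + d + d + f(a + a + a + b, b + c + c + d, h(a, b)) + h(c, d), f(a + c, c + d, f(d, a, b)) + f(c, b, c) + h(b + c + d + d, f(c, b, b)) + h(c, c) + h(h(b, c), a + d)), a + a + c + d + d + h(b + c + d, a + b + d) + h(f(a, c, c), f(a, c, b)), b), d) vs d + d + h(f(h(f(a + c, c + d, f(d, a, b)) + f(c, b, c) + h(b + c + d + d, f(c, b, b)) + h(c, c) + h(h(b, c), a + d), c + c + d + d + f(a + a + a + b, b + c + c + d, h(a, b)) + h(c, d)), a + a + c + d + d + h(b + c + d, a + b + d) + h(f(a, c, c), f(a, c, b)), b), d)

Derivation:
Left:  h(f(h(d + c + c + f(b + a + a + a, c + c + b + d, h(a, b)) + d + h(c, d), h(d + c + b + d, f(c, b, b)) + ((h(h(b, c), a + d) + f(c, b, c)) + h(c, c)) + f(a + c, d + c, f(d, a, b))), h(d + b + c, a + (b + d)) + d + d + a + h(f(a, c, c), f(a, c, b)) + c + a, b), d) + (d + d)
  Un-nest:  h(f(h(d + c + c + f(b + a + a + a, c + c + b + d, h(a, b)) + d + h(c, d), h(d + c + b + d, f(c, b, b)) + ((h(h(b, c), a + d) + f(c, b, c)) + h(c, c)) + f(a + c, d + c, f(d, a, b))), h(d + b + c, a + (b + d)) + d + d + a + h(f(a, c, c), f(a, c, b)) + c + a, b), d) + d + d
  Canonicalize subterm:  h(f(h(d + c + c + f(b + a + a + a, c + c + b + d, h(a, b)) + d + h(c, d), h(d + c + b + d, f(c, b, b)) + ((h(h(b, c), a + d) + f(c, b, c)) + h(c, c)) + f(a + c, d + c, f(d, a, b))), h(d + b + c, a + (b + d)) + d + d + a + h(f(a, c, c), f(a, c, b)) + c + a, b), d)  →  h(f(h(c + c + d + d + f(a + a + a + b, b + c + c + d, h(a, b)) + h(c, d), f(a + c, c + d, f(d, a, b)) + f(c, b, c) + h(b + c + d + d, f(c, b, b)) + h(c, c) + h(h(b, c), a + d)), a + a + c + d + d + h(b + c + d, a + b + d) + h(f(a, c, c), f(a, c, b)), b), d)
  Sort:  d + d + h(f(h(c + c + d + d + f(a + a + a + b, b + c + c + d, h(a, b)) + h(c, d), f(a + c, c + d, f(d, a, b)) + f(c, b, c) + h(b + c + d + d, f(c, b, b)) + h(c, c) + h(h(b, c), a + d)), a + a + c + d + d + h(b + c + d, a + b + d) + h(f(a, c, c), f(a, c, b)), b), d)
Right:  d + d + h(f(h((f(c + a, c + d, f(d, a, b)) + h(h(b, c), a + d)) + (h(c, c) + f(c, b, c)) + h(b + (d + d) + c, f(c, b, b)), c + h(c, d) + d + f(a + b + a + a, c + c + d + b, h(a, b)) + c + d), c + h(f(a, c, c), f(a, c, b)) + a + h(d + (b + c), (b + d) + a) + d + d + a, b), d)
  Canonicalize subterm:  h(f(h((f(c + a, c + d, f(d, a, b)) + h(h(b, c), a + d)) + (h(c, c) + f(c, b, c)) + h(b + (d + d) + c, f(c, b, b)), c + h(c, d) + d + f(a + b + a + a, c + c + d + b, h(a, b)) + c + d), c + h(f(a, c, c), f(a, c, b)) + a + h(d + (b + c), (b + d) + a) + d + d + a, b), d)  →  h(f(h(f(a + c, c + d, f(d, a, b)) + f(c, b, c) + h(b + c + d + d, f(c, b, b)) + h(c, c) + h(h(b, c), a + d), c + c + d + d + f(a + a + a + b, b + c + c + d, h(a, b)) + h(c, d)), a + a + c + d + d + h(b + c + d, a + b + d) + h(f(a, c, c), f(a, c, b)), b), d)
  Sort:  d + d + h(f(h(f(a + c, c + d, f(d, a, b)) + f(c, b, c) + h(b + c + d + d, f(c, b, b)) + h(c, c) + h(h(b, c), a + d), c + c + d + d + f(a + a + a + b, b + c + c + d, h(a, b)) + h(c, d)), a + a + c + d + d + h(b + c + d, a + b + d) + h(f(a, c, c), f(a, c, b)), b), d)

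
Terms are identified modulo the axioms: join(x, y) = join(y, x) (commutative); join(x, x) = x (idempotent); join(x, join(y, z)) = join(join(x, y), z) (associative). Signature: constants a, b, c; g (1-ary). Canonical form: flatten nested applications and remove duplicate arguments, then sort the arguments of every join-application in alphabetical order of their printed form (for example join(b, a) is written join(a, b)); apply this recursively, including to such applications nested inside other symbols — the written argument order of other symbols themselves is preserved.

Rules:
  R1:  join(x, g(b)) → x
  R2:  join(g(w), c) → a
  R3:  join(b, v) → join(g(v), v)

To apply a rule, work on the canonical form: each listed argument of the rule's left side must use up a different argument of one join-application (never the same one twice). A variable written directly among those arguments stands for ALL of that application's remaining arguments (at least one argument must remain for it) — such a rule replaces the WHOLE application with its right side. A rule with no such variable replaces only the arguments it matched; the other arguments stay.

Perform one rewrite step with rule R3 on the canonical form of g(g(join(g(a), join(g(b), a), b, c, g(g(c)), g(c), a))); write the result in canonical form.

Canonical form:  g(g(join(a, b, c, g(a), g(b), g(c), g(g(c)))))
Apply R3:  consuming b;  v := join(a, c, g(a), g(b), g(c), g(g(c)))
Every leftover argument binds to the variable; the entire application is replaced.
Result:  g(g(join(a, c, g(a), g(b), g(c), g(g(c)), g(join(a, c, g(a), g(b), g(c), g(g(c)))))))

Answer: g(g(join(a, c, g(a), g(b), g(c), g(g(c)), g(join(a, c, g(a), g(b), g(c), g(g(c)))))))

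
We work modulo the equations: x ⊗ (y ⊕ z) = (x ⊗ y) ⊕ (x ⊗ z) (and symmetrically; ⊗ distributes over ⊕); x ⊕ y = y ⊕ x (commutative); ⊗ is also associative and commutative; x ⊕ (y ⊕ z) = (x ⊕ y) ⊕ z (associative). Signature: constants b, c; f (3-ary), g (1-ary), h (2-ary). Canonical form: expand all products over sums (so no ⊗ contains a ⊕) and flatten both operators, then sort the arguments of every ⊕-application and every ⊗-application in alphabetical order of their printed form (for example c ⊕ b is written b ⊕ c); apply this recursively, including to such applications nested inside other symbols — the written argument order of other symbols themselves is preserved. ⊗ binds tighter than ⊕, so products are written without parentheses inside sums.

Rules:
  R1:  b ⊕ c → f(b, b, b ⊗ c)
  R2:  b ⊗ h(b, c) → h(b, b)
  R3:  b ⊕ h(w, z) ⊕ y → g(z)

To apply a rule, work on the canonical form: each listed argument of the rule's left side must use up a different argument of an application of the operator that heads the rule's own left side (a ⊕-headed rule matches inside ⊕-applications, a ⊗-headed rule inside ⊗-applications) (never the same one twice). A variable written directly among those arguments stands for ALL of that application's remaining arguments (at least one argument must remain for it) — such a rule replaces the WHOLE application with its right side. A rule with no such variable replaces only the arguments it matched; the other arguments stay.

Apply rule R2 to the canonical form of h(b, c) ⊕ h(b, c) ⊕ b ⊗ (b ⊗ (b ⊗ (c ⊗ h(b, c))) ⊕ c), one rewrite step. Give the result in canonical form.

Canonical form:  b ⊗ b ⊗ b ⊗ c ⊗ h(b, c) ⊕ b ⊗ c ⊕ h(b, c) ⊕ h(b, c)
Match R2:  consume b, h(b, c)
Result:  b ⊗ b ⊗ c ⊗ h(b, b) ⊕ b ⊗ c ⊕ h(b, c) ⊕ h(b, c)

Answer: b ⊗ b ⊗ c ⊗ h(b, b) ⊕ b ⊗ c ⊕ h(b, c) ⊕ h(b, c)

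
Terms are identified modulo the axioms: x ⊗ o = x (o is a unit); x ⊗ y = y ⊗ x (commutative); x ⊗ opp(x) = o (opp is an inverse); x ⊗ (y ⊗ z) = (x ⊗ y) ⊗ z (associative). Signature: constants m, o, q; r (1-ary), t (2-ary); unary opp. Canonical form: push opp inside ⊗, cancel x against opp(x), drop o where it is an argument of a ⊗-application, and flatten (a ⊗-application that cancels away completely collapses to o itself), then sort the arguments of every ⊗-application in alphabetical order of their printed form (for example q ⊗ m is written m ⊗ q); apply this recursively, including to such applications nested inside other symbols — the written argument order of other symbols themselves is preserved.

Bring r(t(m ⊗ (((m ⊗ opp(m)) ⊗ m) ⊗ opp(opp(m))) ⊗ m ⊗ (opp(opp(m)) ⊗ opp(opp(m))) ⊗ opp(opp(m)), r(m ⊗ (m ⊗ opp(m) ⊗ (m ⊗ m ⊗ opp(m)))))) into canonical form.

Descend into:  m ⊗ (((m ⊗ opp(m)) ⊗ m) ⊗ opp(opp(m))) ⊗ m ⊗ (opp(opp(m)) ⊗ opp(opp(m))) ⊗ opp(opp(m))
Push opp inside:  distribute opp over ⊗ and collapse double opp
Collect terms:  m ⊗ m ⊗ m ⊗ m ⊗ m ⊗ m ⊗ m
Reassemble:  r(t(m ⊗ m ⊗ m ⊗ m ⊗ m ⊗ m ⊗ m, r(m ⊗ m)))

Answer: r(t(m ⊗ m ⊗ m ⊗ m ⊗ m ⊗ m ⊗ m, r(m ⊗ m)))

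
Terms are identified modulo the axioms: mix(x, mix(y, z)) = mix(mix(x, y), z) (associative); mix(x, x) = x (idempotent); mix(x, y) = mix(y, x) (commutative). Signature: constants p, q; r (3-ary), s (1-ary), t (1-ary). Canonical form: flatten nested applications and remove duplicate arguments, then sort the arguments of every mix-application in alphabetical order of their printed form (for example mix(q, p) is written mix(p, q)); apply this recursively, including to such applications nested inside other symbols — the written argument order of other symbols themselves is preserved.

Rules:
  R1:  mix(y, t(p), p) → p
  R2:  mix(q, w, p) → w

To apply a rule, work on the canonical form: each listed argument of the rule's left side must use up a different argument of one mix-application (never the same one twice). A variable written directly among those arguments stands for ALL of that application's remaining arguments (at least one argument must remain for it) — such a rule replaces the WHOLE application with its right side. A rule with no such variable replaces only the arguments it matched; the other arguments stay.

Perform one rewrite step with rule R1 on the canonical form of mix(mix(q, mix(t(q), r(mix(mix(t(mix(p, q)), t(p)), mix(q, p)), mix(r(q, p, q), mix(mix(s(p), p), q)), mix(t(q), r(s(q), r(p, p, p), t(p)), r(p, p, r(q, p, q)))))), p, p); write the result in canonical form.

Canonical form:  mix(p, q, r(mix(p, q, t(mix(p, q)), t(p)), mix(p, q, r(q, p, q), s(p)), mix(r(p, p, r(q, p, q)), r(s(q), r(p, p, p), t(p)), t(q))), t(q))
Match R1:  consume p, t(p);  y := mix(q, t(mix(p, q)))
The variable takes the whole remainder — replace the entire application.
New term:  mix(p, q, r(p, mix(p, q, r(q, p, q), s(p)), mix(r(p, p, r(q, p, q)), r(s(q), r(p, p, p), t(p)), t(q))), t(q))

Answer: mix(p, q, r(p, mix(p, q, r(q, p, q), s(p)), mix(r(p, p, r(q, p, q)), r(s(q), r(p, p, p), t(p)), t(q))), t(q))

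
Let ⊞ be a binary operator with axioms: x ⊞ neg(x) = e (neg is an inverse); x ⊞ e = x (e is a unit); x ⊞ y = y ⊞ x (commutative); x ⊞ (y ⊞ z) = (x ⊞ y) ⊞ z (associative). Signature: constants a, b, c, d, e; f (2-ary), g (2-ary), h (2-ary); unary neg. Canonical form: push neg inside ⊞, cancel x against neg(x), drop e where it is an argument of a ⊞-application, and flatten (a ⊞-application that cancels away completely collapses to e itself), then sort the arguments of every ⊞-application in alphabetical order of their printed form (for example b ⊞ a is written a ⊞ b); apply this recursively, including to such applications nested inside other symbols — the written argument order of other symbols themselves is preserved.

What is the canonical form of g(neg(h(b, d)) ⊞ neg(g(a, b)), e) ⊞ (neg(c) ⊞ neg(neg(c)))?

Push neg inside:  distribute neg over ⊞ and collapse double neg
Inverses cancel:  c cancels
Collect terms:  g(neg(g(a, b)) ⊞ neg(h(b, d)), e)

Answer: g(neg(g(a, b)) ⊞ neg(h(b, d)), e)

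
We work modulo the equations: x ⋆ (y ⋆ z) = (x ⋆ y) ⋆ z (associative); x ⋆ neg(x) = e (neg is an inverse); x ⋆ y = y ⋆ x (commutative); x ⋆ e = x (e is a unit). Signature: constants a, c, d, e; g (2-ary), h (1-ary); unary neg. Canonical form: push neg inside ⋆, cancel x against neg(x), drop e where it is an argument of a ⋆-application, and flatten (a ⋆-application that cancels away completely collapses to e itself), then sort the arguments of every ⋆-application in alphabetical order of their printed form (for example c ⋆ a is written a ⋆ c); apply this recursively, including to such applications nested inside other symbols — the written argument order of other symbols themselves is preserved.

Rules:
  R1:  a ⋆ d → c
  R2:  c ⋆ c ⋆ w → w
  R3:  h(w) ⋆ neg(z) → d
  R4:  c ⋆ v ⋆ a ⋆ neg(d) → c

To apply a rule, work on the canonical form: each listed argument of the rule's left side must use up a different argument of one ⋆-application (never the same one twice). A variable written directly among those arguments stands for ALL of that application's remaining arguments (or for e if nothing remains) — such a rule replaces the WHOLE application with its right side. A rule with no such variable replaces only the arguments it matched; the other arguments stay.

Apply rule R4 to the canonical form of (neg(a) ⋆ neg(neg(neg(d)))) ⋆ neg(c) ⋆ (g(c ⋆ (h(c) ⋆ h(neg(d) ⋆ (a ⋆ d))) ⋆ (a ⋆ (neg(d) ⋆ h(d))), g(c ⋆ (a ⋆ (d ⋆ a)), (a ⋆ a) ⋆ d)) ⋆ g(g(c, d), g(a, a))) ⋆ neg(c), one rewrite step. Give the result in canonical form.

Canonical form:  g(a ⋆ c ⋆ h(a) ⋆ h(c) ⋆ h(d) ⋆ neg(d), g(a ⋆ a ⋆ c ⋆ d, a ⋆ a ⋆ d)) ⋆ g(g(c, d), g(a, a)) ⋆ neg(a) ⋆ neg(c) ⋆ neg(c) ⋆ neg(d)
R4 matches:  uses a, c, neg(d);  v := h(a) ⋆ h(c) ⋆ h(d)
The extension variable absorbs all remaining arguments, so the whole application is rewritten.
Result:  g(c, g(a ⋆ a ⋆ c ⋆ d, a ⋆ a ⋆ d)) ⋆ g(g(c, d), g(a, a)) ⋆ neg(a) ⋆ neg(c) ⋆ neg(c) ⋆ neg(d)

Answer: g(c, g(a ⋆ a ⋆ c ⋆ d, a ⋆ a ⋆ d)) ⋆ g(g(c, d), g(a, a)) ⋆ neg(a) ⋆ neg(c) ⋆ neg(c) ⋆ neg(d)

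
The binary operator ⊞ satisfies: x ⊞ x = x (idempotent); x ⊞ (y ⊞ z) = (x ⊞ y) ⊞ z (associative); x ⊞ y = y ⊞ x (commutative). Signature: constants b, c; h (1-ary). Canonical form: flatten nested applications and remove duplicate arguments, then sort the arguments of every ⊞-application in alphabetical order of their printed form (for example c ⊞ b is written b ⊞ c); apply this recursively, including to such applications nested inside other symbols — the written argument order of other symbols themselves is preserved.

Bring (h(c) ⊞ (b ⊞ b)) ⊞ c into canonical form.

Answer: b ⊞ c ⊞ h(c)

Derivation:
Flatten:  h(c) ⊞ b ⊞ b ⊞ c
Idempotence:  drop duplicate b
Order the arguments:  b ⊞ c ⊞ h(c)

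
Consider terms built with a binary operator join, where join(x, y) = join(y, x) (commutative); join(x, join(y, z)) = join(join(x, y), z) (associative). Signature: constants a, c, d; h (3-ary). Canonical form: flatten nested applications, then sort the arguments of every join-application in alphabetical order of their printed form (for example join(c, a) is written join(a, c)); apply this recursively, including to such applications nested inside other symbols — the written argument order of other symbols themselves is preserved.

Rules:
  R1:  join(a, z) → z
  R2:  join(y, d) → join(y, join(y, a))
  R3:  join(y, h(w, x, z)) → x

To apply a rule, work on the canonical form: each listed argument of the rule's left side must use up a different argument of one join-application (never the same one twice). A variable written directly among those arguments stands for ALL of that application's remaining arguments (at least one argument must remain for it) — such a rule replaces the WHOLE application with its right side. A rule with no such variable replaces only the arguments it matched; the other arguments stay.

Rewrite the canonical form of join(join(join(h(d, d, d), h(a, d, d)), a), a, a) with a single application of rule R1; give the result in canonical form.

Canonical form:  join(a, a, a, h(a, d, d), h(d, d, d))
Match R1:  consume a;  z := join(a, a, h(a, d, d), h(d, d, d))
The extension variable absorbs all remaining arguments, so the whole application is rewritten.
Giving:  join(a, a, h(a, d, d), h(d, d, d))

Answer: join(a, a, h(a, d, d), h(d, d, d))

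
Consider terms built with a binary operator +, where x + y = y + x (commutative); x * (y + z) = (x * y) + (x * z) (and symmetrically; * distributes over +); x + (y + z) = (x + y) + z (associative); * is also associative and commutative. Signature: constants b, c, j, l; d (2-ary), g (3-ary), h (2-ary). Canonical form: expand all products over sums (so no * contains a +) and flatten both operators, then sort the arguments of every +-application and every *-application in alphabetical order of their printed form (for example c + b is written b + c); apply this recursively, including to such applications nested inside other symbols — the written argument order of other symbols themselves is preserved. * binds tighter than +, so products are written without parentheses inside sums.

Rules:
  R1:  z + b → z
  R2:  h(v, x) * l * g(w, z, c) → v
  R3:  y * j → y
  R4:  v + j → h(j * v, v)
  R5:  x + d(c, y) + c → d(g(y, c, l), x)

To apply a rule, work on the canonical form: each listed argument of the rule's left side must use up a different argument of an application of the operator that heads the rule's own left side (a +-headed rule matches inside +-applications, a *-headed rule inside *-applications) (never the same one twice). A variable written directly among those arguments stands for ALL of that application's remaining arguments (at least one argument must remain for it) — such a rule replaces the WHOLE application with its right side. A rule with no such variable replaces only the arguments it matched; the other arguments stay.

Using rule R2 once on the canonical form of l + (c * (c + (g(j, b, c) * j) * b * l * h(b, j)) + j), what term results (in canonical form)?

Answer: b * b * c * j + c * c + j + l

Derivation:
Canonical form:  b * c * g(j, b, c) * h(b, j) * j * l + c * c + j + l
Match R2:  consume g(j, b, c), h(b, j), l;  v := b, w := j, x := j, z := b
Result:  b * b * c * j + c * c + j + l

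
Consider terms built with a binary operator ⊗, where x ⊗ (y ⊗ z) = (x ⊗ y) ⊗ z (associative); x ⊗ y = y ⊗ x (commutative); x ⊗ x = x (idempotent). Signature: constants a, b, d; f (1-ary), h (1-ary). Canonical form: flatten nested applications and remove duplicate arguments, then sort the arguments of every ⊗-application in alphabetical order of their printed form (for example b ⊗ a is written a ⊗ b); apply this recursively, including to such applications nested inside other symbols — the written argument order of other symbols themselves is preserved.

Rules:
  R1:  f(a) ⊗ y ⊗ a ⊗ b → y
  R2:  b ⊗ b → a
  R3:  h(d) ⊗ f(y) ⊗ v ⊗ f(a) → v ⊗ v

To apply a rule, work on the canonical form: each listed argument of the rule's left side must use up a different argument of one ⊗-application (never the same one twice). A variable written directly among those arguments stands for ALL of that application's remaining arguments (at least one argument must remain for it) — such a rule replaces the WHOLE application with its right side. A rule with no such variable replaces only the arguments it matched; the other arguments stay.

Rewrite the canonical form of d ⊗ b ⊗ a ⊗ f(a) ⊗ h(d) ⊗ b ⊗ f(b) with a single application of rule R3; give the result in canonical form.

Answer: a ⊗ b ⊗ d

Derivation:
Canonical form:  a ⊗ b ⊗ d ⊗ f(a) ⊗ f(b) ⊗ h(d)
Apply R3:  consuming f(a), f(b), h(d);  v := a ⊗ b ⊗ d, y := b
Every leftover argument binds to the variable; the entire application is replaced.
Giving:  a ⊗ b ⊗ d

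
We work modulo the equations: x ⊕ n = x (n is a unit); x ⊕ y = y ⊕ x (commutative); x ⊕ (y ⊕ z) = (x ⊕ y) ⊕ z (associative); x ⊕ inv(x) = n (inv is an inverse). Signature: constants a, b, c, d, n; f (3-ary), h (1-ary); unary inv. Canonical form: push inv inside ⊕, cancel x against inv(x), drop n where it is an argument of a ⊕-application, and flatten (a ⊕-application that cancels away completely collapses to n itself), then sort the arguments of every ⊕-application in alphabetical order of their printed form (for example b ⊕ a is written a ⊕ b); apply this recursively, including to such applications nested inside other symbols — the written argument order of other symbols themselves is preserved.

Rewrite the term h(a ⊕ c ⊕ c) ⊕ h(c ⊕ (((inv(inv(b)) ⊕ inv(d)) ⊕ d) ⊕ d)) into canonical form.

Push inv inside:  distribute inv over ⊕ and collapse double inv
Combine occurrences:  h(a ⊕ c ⊕ c) ⊕ h(b ⊕ c ⊕ d)

Answer: h(a ⊕ c ⊕ c) ⊕ h(b ⊕ c ⊕ d)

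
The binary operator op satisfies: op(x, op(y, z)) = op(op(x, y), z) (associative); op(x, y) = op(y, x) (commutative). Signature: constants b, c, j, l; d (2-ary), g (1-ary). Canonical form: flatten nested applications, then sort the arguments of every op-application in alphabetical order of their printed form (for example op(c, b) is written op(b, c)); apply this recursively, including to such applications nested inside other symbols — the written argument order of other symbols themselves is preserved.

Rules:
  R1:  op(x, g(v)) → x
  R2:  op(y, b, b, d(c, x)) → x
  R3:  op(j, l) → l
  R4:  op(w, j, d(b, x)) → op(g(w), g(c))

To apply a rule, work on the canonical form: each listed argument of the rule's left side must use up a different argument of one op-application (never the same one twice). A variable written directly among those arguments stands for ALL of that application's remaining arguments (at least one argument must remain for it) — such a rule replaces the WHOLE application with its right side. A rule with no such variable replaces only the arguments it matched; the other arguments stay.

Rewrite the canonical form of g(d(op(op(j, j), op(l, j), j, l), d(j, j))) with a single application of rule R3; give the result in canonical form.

Answer: g(d(op(j, j, j, l, l), d(j, j)))

Derivation:
Canonical form:  g(d(op(j, j, j, j, l, l), d(j, j)))
R3 matches:  uses j, l
New term:  g(d(op(j, j, j, l, l), d(j, j)))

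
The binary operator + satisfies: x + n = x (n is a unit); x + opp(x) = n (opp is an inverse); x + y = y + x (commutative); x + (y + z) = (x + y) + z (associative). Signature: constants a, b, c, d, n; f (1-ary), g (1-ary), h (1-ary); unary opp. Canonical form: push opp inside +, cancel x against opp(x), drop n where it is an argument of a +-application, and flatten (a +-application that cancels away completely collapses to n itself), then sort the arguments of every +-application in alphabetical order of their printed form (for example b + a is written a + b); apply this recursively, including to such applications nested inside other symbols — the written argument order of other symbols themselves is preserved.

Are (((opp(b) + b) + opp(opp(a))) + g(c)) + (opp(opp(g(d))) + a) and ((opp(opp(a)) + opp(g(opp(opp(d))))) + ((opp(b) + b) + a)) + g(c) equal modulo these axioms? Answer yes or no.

Answer: no — a + a + g(c) + g(d) vs a + a + g(c) + opp(g(d))

Derivation:
Left:  (((opp(b) + b) + opp(opp(a))) + g(c)) + (opp(opp(g(d))) + a)
  Push opp inside:  distribute opp over + and collapse double opp
  Inverses cancel:  b cancels
  Collect:  a + a + g(c) + g(d)
Right:  ((opp(opp(a)) + opp(g(opp(opp(d))))) + ((opp(b) + b) + a)) + g(c)
  Push opp inside:  distribute opp over + and collapse double opp
  Cancel:  b cancels
  Combine occurrences:  a + a + opp(g(d)) + g(c)
  Sort:  a + a + g(c) + opp(g(d))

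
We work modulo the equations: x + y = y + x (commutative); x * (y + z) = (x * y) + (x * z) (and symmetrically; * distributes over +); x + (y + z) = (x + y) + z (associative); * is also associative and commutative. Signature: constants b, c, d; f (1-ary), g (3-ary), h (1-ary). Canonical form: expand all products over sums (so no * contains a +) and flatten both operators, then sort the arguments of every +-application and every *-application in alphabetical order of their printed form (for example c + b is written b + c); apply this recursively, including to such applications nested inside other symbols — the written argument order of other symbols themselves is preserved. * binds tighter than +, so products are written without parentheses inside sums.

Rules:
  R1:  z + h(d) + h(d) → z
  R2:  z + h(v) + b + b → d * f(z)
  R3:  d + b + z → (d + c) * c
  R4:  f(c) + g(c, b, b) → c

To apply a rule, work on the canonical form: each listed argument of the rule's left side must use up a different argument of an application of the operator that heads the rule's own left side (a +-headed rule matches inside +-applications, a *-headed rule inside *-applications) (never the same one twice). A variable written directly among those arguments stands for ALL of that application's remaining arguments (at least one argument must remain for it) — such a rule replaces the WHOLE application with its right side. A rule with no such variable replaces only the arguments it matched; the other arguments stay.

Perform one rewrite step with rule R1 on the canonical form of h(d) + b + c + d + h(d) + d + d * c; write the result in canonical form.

Answer: b + c + c * d + d + d

Derivation:
Canonical form:  b + c + c * d + d + d + h(d) + h(d)
R1 matches:  uses h(d), h(d);  z := b + c + c * d + d + d
Every leftover argument binds to the variable; the entire application is replaced.
New term:  b + c + c * d + d + d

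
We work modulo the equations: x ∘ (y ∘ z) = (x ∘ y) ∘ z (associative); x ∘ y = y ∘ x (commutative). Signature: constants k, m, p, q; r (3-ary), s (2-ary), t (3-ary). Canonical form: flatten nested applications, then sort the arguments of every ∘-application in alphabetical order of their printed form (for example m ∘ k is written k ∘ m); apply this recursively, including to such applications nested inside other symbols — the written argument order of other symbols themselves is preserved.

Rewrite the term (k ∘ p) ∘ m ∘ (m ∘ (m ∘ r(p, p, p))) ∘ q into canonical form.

Answer: k ∘ m ∘ m ∘ m ∘ p ∘ q ∘ r(p, p, p)

Derivation:
Flatten:  k ∘ p ∘ m ∘ m ∘ m ∘ r(p, p, p) ∘ q
Sort:  k ∘ m ∘ m ∘ m ∘ p ∘ q ∘ r(p, p, p)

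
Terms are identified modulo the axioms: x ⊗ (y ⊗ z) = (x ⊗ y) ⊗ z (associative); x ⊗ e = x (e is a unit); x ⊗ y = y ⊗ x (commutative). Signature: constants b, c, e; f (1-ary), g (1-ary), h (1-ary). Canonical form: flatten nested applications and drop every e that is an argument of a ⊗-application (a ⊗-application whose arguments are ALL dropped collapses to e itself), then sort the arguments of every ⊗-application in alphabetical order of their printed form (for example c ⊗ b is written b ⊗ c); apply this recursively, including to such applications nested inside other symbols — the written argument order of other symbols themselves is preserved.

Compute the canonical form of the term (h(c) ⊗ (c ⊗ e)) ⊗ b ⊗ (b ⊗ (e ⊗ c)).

Merge nested applications:  h(c) ⊗ c ⊗ e ⊗ b ⊗ b ⊗ e ⊗ c
Unit:  drop e (×2)
Sort arguments:  b ⊗ b ⊗ c ⊗ c ⊗ h(c)

Answer: b ⊗ b ⊗ c ⊗ c ⊗ h(c)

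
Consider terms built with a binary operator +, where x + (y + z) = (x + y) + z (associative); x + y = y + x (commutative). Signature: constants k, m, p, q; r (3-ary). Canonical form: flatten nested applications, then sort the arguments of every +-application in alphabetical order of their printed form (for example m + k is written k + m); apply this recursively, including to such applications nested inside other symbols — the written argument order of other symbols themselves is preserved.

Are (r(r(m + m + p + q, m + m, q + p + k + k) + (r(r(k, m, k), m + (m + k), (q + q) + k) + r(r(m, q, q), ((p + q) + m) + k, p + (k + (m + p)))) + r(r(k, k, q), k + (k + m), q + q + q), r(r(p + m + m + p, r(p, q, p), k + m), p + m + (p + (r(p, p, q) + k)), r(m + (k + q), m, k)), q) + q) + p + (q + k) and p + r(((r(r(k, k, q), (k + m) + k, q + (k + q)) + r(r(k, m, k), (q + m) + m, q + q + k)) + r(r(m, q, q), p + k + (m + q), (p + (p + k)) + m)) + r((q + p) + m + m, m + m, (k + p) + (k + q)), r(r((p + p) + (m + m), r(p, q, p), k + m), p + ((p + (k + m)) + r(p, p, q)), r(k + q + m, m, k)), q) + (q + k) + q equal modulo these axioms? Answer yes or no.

Answer: no — k + p + q + q + r(r(m + m + p + q, m + m, k + k + p + q) + r(r(k, k, q), k + k + m, q + q + q) + r(r(k, m, k), k + m + m, k + q + q) + r(r(m, q, q), k + m + p + q, k + m + p + p), r(r(m + m + p + p, r(p, q, p), k + m), k + m + p + p + r(p, p, q), r(k + m + q, m, k)), q) vs k + p + q + q + r(r(m + m + p + q, m + m, k + k + p + q) + r(r(k, k, q), k + k + m, k + q + q) + r(r(k, m, k), m + m + q, k + q + q) + r(r(m, q, q), k + m + p + q, k + m + p + p), r(r(m + m + p + p, r(p, q, p), k + m), k + m + p + p + r(p, p, q), r(k + m + q, m, k)), q)

Derivation:
Left:  (r(r(m + m + p + q, m + m, q + p + k + k) + (r(r(k, m, k), m + (m + k), (q + q) + k) + r(r(m, q, q), ((p + q) + m) + k, p + (k + (m + p)))) + r(r(k, k, q), k + (k + m), q + q + q), r(r(p + m + m + p, r(p, q, p), k + m), p + m + (p + (r(p, p, q) + k)), r(m + (k + q), m, k)), q) + q) + p + (q + k)
  Flatten:  r(r(m + m + p + q, m + m, q + p + k + k) + (r(r(k, m, k), m + (m + k), (q + q) + k) + r(r(m, q, q), ((p + q) + m) + k, p + (k + (m + p)))) + r(r(k, k, q), k + (k + m), q + q + q), r(r(p + m + m + p, r(p, q, p), k + m), p + m + (p + (r(p, p, q) + k)), r(m + (k + q), m, k)), q) + q + p + q + k
  Inside:  r(r(m + m + p + q, m + m, q + p + k + k) + (r(r(k, m, k), m + (m + k), (q + q) + k) + r(r(m, q, q), ((p + q) + m) + k, p + (k + (m + p)))) + r(r(k, k, q), k + (k + m), q + q + q), r(r(p + m + m + p, r(p, q, p), k + m), p + m + (p + (r(p, p, q) + k)), r(m + (k + q), m, k)), q)  →  r(r(m + m + p + q, m + m, k + k + p + q) + r(r(k, k, q), k + k + m, q + q + q) + r(r(k, m, k), k + m + m, k + q + q) + r(r(m, q, q), k + m + p + q, k + m + p + p), r(r(m + m + p + p, r(p, q, p), k + m), k + m + p + p + r(p, p, q), r(k + m + q, m, k)), q)
  Order the arguments:  k + p + q + q + r(r(m + m + p + q, m + m, k + k + p + q) + r(r(k, k, q), k + k + m, q + q + q) + r(r(k, m, k), k + m + m, k + q + q) + r(r(m, q, q), k + m + p + q, k + m + p + p), r(r(m + m + p + p, r(p, q, p), k + m), k + m + p + p + r(p, p, q), r(k + m + q, m, k)), q)
Right:  p + r(((r(r(k, k, q), (k + m) + k, q + (k + q)) + r(r(k, m, k), (q + m) + m, q + q + k)) + r(r(m, q, q), p + k + (m + q), (p + (p + k)) + m)) + r((q + p) + m + m, m + m, (k + p) + (k + q)), r(r((p + p) + (m + m), r(p, q, p), k + m), p + ((p + (k + m)) + r(p, p, q)), r(k + q + m, m, k)), q) + (q + k) + q
  Merge nested applications:  p + r(((r(r(k, k, q), (k + m) + k, q + (k + q)) + r(r(k, m, k), (q + m) + m, q + q + k)) + r(r(m, q, q), p + k + (m + q), (p + (p + k)) + m)) + r((q + p) + m + m, m + m, (k + p) + (k + q)), r(r((p + p) + (m + m), r(p, q, p), k + m), p + ((p + (k + m)) + r(p, p, q)), r(k + q + m, m, k)), q) + q + k + q
  Inside:  r(((r(r(k, k, q), (k + m) + k, q + (k + q)) + r(r(k, m, k), (q + m) + m, q + q + k)) + r(r(m, q, q), p + k + (m + q), (p + (p + k)) + m)) + r((q + p) + m + m, m + m, (k + p) + (k + q)), r(r((p + p) + (m + m), r(p, q, p), k + m), p + ((p + (k + m)) + r(p, p, q)), r(k + q + m, m, k)), q)  →  r(r(m + m + p + q, m + m, k + k + p + q) + r(r(k, k, q), k + k + m, k + q + q) + r(r(k, m, k), m + m + q, k + q + q) + r(r(m, q, q), k + m + p + q, k + m + p + p), r(r(m + m + p + p, r(p, q, p), k + m), k + m + p + p + r(p, p, q), r(k + m + q, m, k)), q)
  Order the arguments:  k + p + q + q + r(r(m + m + p + q, m + m, k + k + p + q) + r(r(k, k, q), k + k + m, k + q + q) + r(r(k, m, k), m + m + q, k + q + q) + r(r(m, q, q), k + m + p + q, k + m + p + p), r(r(m + m + p + p, r(p, q, p), k + m), k + m + p + p + r(p, p, q), r(k + m + q, m, k)), q)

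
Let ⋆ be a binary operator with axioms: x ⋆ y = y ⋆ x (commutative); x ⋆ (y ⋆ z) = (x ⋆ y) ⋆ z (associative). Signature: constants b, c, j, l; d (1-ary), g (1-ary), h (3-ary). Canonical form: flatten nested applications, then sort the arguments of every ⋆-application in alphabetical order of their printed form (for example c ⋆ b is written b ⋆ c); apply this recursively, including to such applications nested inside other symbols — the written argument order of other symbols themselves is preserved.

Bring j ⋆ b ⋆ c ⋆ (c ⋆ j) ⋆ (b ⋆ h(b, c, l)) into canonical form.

Flatten:  j ⋆ b ⋆ c ⋆ c ⋆ j ⋆ b ⋆ h(b, c, l)
Order the arguments:  b ⋆ b ⋆ c ⋆ c ⋆ h(b, c, l) ⋆ j ⋆ j

Answer: b ⋆ b ⋆ c ⋆ c ⋆ h(b, c, l) ⋆ j ⋆ j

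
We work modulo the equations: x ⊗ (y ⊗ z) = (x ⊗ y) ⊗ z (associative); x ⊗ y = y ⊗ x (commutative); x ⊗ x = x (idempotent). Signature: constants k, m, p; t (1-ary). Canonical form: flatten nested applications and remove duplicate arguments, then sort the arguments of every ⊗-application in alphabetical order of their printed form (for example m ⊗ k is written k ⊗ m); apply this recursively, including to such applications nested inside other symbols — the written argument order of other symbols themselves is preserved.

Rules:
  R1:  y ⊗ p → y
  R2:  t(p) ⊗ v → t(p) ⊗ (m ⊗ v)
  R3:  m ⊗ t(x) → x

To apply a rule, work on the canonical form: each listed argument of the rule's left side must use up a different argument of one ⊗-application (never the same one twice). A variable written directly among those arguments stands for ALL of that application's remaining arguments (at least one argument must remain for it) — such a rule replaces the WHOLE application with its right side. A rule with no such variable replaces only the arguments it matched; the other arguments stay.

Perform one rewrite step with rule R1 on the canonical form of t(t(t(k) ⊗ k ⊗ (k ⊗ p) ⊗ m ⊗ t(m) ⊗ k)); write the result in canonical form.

Answer: t(t(k ⊗ m ⊗ t(k) ⊗ t(m)))

Derivation:
Canonical form:  t(t(k ⊗ m ⊗ p ⊗ t(k) ⊗ t(m)))
R1 matches:  uses p;  y := k ⊗ m ⊗ t(k) ⊗ t(m)
The variable takes the whole remainder — replace the entire application.
Giving:  t(t(k ⊗ m ⊗ t(k) ⊗ t(m)))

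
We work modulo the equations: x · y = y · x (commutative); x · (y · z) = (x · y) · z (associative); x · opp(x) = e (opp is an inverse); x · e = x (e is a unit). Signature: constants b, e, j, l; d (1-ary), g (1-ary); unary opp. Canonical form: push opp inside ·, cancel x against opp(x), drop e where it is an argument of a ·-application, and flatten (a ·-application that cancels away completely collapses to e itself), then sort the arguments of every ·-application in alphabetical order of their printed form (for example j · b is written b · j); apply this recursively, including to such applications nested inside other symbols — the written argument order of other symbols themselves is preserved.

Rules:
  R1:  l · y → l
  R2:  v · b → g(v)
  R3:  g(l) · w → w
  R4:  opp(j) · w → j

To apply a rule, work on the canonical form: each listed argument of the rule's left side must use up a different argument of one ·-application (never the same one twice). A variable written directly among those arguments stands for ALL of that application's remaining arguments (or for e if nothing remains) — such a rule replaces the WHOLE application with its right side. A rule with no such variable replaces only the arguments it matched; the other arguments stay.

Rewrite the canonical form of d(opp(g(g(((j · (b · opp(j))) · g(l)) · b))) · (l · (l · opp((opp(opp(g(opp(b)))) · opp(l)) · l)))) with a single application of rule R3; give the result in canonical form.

Canonical form:  d(l · l · opp(g(g(b · b · g(l)))) · opp(g(opp(b))))
R3 matches:  uses g(l);  w := b · b
The extension variable absorbs all remaining arguments, so the whole application is rewritten.
Result:  d(l · l · opp(g(g(b · b))) · opp(g(opp(b))))

Answer: d(l · l · opp(g(g(b · b))) · opp(g(opp(b))))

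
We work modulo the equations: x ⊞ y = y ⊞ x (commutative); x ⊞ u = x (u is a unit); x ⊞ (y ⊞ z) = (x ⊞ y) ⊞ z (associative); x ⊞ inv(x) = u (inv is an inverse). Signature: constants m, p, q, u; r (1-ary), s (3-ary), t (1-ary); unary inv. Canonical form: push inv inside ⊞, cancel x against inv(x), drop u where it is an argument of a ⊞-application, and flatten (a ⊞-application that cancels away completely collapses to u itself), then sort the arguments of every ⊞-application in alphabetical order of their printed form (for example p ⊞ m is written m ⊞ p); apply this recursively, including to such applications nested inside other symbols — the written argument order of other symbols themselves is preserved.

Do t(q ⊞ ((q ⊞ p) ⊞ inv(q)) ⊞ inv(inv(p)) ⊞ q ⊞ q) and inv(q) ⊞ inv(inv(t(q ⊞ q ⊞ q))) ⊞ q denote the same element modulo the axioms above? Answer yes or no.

Left:  t(q ⊞ ((q ⊞ p) ⊞ inv(q)) ⊞ inv(inv(p)) ⊞ q ⊞ q)
  Work inside:  q ⊞ ((q ⊞ p) ⊞ inv(q)) ⊞ inv(inv(p)) ⊞ q ⊞ q
  Push inv inside:  distribute inv over ⊞ and collapse double inv
  Combine occurrences:  q ⊞ q ⊞ q ⊞ p ⊞ p
  Sort arguments:  p ⊞ p ⊞ q ⊞ q ⊞ q
  Reassemble:  t(p ⊞ p ⊞ q ⊞ q ⊞ q)
Right:  inv(q) ⊞ inv(inv(t(q ⊞ q ⊞ q))) ⊞ q
  Push inv inside:  distribute inv over ⊞ and collapse double inv
  Cancel inverse pairs:  q cancels
  Combine occurrences:  t(q ⊞ q ⊞ q)

Answer: no — t(p ⊞ p ⊞ q ⊞ q ⊞ q) vs t(q ⊞ q ⊞ q)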